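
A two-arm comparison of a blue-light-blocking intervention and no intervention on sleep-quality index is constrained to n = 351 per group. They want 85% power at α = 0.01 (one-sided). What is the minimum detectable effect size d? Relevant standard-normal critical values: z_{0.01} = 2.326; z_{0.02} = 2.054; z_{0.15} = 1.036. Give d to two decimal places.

For two independent groups of n = 351 each: d_min = (z_{α} + z_β)·√(2/n).
z-sum = 2.326 + 1.036 = 3.362.
d_min = 3.362 × √(2/351) = 3.362 × 0.0755 = 0.254.

d_min ≈ 0.25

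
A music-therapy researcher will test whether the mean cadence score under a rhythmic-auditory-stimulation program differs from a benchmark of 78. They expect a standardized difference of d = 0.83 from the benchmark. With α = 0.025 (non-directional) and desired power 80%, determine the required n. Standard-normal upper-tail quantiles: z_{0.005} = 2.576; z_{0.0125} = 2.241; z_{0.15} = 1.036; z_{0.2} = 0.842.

For a one-sample test: n = ((z_{α/2} + z_β) / d)².
z_{α/2} + z_β = 2.241 + 0.842 = 3.083.
n = (3.083 / 0.83)² = 3.714² = 13.80.
Round up.

n = 14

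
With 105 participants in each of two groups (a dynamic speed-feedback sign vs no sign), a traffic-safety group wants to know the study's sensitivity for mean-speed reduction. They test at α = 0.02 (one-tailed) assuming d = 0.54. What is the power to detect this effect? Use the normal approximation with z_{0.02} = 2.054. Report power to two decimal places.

For two equal groups, power = Φ(d·√(n/2) − z_{α}).
d·√(n/2) = 0.54 × √(105/2) = 0.54 × 7.246 = 3.913.
z_β = 3.913 − 2.054 = 1.859.
Power = Φ(1.859) = 0.968.

power ≈ 0.97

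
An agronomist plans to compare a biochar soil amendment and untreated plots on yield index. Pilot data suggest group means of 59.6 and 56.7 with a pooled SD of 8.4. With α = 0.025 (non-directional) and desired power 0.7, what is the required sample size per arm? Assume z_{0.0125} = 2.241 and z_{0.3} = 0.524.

n = 129 per group

Cohen's d = |M₁ − M₂| / SD_pooled = |59.6 − 56.7| / 8.4 = 2.9 / 8.4 = 0.345.
For two independent groups with equal n: n = 2·((z_{α/2} + z_β) / d)².
z_{α/2} + z_β = 2.241 + 0.524 = 2.765.
n = 2 × (2.765 / 0.345)² = 2 × 8.014² = 2 × 64.23 = 128.5.
Round up to the next whole participant.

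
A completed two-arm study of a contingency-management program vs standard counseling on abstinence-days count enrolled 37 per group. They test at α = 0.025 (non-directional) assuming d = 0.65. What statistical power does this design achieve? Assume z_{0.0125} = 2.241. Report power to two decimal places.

power ≈ 0.71

For two equal groups, power = Φ(d·√(n/2) − z_{α/2}).
d·√(n/2) = 0.65 × √(37/2) = 0.65 × 4.301 = 2.796.
z_β = 2.796 − 2.241 = 0.555.
Power = Φ(0.555) = 0.710.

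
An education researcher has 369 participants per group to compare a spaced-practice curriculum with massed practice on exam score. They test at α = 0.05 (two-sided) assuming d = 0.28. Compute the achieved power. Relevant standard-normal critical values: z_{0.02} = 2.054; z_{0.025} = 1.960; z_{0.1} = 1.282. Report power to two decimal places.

power ≈ 0.97

For two equal groups, power = Φ(d·√(n/2) − z_{α/2}).
d·√(n/2) = 0.28 × √(369/2) = 0.28 × 13.583 = 3.803.
z_β = 3.803 − 1.960 = 1.843.
Power = Φ(1.843) = 0.967.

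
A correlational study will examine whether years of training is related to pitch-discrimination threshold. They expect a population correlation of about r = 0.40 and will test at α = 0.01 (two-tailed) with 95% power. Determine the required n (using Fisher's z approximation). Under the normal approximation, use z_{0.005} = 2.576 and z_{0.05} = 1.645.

n = 103

Fisher's z: C = ½·ln((1+r)/(1−r)) = ½·ln(2.3333) = 0.4236.
n = ((z_{α/2} + z_β)/C)² + 3.
(2.576 + 1.645) / 0.4236 = 4.221 / 0.4236 = 9.965.
n = 9.965² + 3 = 99.29 + 3 = 102.3.
Round up.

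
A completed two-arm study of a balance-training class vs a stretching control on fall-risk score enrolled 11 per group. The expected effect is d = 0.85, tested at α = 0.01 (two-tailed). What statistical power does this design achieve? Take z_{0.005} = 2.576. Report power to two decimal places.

For two equal groups, power = Φ(d·√(n/2) − z_{α/2}).
d·√(n/2) = 0.85 × √(11/2) = 0.85 × 2.345 = 1.993.
z_β = 1.993 − 2.576 = -0.583.
Power = Φ(-0.583) = 0.280.

power ≈ 0.28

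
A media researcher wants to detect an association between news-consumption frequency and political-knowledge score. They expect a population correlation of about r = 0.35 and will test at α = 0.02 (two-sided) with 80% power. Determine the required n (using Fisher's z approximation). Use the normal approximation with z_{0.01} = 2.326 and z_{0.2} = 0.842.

n = 79

Fisher's z: C = ½·ln((1+r)/(1−r)) = ½·ln(2.0769) = 0.3654.
n = ((z_{α/2} + z_β)/C)² + 3.
(2.326 + 0.842) / 0.3654 = 3.168 / 0.3654 = 8.670.
n = 8.670² + 3 = 75.17 + 3 = 78.2.
Round up.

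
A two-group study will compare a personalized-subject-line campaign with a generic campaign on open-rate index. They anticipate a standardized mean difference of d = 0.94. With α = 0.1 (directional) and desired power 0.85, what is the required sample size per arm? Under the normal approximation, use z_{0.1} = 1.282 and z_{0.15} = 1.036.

n = 13 per group

For two independent groups with equal n: n = 2·((z_{α} + z_β) / d)².
z_{α} + z_β = 1.282 + 1.036 = 2.318.
n = 2 × (2.318 / 0.94)² = 2 × 2.466² = 2 × 6.08 = 12.2.
Round up to the next whole participant.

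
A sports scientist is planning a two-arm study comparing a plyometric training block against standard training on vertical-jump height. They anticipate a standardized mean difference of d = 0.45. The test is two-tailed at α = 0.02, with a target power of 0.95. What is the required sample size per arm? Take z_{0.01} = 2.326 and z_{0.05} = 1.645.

n = 156 per group

For two independent groups with equal n: n = 2·((z_{α/2} + z_β) / d)².
z_{α/2} + z_β = 2.326 + 1.645 = 3.971.
n = 2 × (3.971 / 0.45)² = 2 × 8.824² = 2 × 77.87 = 155.7.
Round up to the next whole participant.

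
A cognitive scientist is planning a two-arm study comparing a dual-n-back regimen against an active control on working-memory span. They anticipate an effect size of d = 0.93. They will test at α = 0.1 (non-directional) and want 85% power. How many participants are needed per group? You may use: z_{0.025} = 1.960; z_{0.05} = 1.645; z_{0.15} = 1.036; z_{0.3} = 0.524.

n = 17 per group

For two independent groups with equal n: n = 2·((z_{α/2} + z_β) / d)².
z_{α/2} + z_β = 1.645 + 1.036 = 2.681.
n = 2 × (2.681 / 0.93)² = 2 × 2.883² = 2 × 8.31 = 16.6.
Round up to the next whole participant.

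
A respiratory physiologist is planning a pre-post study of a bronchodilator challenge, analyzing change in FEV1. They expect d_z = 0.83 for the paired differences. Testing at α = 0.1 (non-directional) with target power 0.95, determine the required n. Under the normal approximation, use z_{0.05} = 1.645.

n = 16 pairs

For a paired (one-sample on differences) test: n = ((z_{α/2} + z_β) / d)².
z_{α/2} + z_β = 1.645 + 1.645 = 3.290.
n = (3.290 / 0.83)² = 3.964² = 15.71.
Round up.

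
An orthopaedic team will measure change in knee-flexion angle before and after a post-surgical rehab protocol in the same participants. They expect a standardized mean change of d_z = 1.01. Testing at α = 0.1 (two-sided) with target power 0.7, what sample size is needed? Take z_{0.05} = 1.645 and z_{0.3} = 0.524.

For a paired (one-sample on differences) test: n = ((z_{α/2} + z_β) / d)².
z_{α/2} + z_β = 1.645 + 0.524 = 2.169.
n = (2.169 / 1.01)² = 2.148² = 4.61.
Round up.

n = 5 pairs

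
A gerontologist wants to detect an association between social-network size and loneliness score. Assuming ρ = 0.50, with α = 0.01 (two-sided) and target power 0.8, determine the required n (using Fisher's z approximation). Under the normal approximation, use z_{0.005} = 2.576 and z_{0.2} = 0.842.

n = 42

Fisher's z: C = ½·ln((1+r)/(1−r)) = ½·ln(3.0000) = 0.5493.
n = ((z_{α/2} + z_β)/C)² + 3.
(2.576 + 0.842) / 0.5493 = 3.418 / 0.5493 = 6.222.
n = 6.222² + 3 = 38.72 + 3 = 41.7.
Round up.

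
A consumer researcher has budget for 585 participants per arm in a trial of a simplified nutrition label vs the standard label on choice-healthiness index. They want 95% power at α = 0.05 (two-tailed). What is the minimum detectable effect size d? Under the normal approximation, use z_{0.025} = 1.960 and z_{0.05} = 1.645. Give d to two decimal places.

For two independent groups of n = 585 each: d_min = (z_{α/2} + z_β)·√(2/n).
z-sum = 1.960 + 1.645 = 3.605.
d_min = 3.605 × √(2/585) = 3.605 × 0.0585 = 0.211.

d_min ≈ 0.21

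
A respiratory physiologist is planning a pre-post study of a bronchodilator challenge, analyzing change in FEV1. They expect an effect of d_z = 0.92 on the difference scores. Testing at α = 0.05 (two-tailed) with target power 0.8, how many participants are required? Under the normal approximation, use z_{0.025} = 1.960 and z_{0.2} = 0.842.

For a paired (one-sample on differences) test: n = ((z_{α/2} + z_β) / d)².
z_{α/2} + z_β = 1.960 + 0.842 = 2.802.
n = (2.802 / 0.92)² = 3.046² = 9.28.
Round up.

n = 10 pairs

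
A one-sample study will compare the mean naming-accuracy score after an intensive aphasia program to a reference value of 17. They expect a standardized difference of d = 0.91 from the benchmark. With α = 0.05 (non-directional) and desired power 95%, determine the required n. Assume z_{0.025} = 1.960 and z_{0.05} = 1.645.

For a one-sample test: n = ((z_{α/2} + z_β) / d)².
z_{α/2} + z_β = 1.960 + 1.645 = 3.605.
n = (3.605 / 0.91)² = 3.962² = 15.69.
Round up.

n = 16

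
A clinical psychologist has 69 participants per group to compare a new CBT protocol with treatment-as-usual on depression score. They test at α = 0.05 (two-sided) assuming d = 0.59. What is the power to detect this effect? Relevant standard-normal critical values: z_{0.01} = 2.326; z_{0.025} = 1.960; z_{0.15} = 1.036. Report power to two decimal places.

power ≈ 0.93

For two equal groups, power = Φ(d·√(n/2) − z_{α/2}).
d·√(n/2) = 0.59 × √(69/2) = 0.59 × 5.874 = 3.465.
z_β = 3.465 − 1.960 = 1.505.
Power = Φ(1.505) = 0.934.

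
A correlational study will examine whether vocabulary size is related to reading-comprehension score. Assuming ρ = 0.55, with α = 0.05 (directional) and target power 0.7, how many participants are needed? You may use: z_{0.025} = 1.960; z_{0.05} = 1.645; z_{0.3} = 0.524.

n = 16

Fisher's z: C = ½·ln((1+r)/(1−r)) = ½·ln(3.4444) = 0.6184.
n = ((z_{α} + z_β)/C)² + 3.
(1.645 + 0.524) / 0.6184 = 2.169 / 0.6184 = 3.507.
n = 3.507² + 3 = 12.30 + 3 = 15.3.
Round up.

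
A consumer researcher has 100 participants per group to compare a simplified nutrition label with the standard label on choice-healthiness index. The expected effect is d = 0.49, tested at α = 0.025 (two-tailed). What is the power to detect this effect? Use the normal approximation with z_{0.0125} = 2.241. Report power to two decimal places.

For two equal groups, power = Φ(d·√(n/2) − z_{α/2}).
d·√(n/2) = 0.49 × √(100/2) = 0.49 × 7.071 = 3.465.
z_β = 3.465 − 2.241 = 1.224.
Power = Φ(1.224) = 0.889.

power ≈ 0.89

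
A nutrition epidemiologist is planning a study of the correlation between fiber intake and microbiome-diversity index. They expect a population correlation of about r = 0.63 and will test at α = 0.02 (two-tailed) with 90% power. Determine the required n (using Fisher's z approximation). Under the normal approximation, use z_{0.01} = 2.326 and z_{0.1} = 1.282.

Fisher's z: C = ½·ln((1+r)/(1−r)) = ½·ln(4.4054) = 0.7414.
n = ((z_{α/2} + z_β)/C)² + 3.
(2.326 + 1.282) / 0.7414 = 3.608 / 0.7414 = 4.866.
n = 4.866² + 3 = 23.68 + 3 = 26.7.
Round up.

n = 27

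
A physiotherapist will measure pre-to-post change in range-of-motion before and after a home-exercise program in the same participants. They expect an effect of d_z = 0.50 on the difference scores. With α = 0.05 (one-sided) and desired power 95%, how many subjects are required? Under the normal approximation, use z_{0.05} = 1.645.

For a paired (one-sample on differences) test: n = ((z_{α} + z_β) / d)².
z_{α} + z_β = 1.645 + 1.645 = 3.290.
n = (3.290 / 0.50)² = 6.580² = 43.30.
Round up.

n = 44 pairs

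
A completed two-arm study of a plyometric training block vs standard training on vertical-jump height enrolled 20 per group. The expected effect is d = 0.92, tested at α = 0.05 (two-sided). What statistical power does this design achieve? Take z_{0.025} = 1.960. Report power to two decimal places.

power ≈ 0.83

For two equal groups, power = Φ(d·√(n/2) − z_{α/2}).
d·√(n/2) = 0.92 × √(20/2) = 0.92 × 3.162 = 2.909.
z_β = 2.909 − 1.960 = 0.949.
Power = Φ(0.949) = 0.829.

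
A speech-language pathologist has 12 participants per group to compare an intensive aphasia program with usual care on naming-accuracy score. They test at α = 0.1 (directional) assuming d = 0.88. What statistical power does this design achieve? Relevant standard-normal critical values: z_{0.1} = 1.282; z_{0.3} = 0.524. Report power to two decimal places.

power ≈ 0.81

For two equal groups, power = Φ(d·√(n/2) − z_{α}).
d·√(n/2) = 0.88 × √(12/2) = 0.88 × 2.449 = 2.156.
z_β = 2.156 − 1.282 = 0.874.
Power = Φ(0.874) = 0.809.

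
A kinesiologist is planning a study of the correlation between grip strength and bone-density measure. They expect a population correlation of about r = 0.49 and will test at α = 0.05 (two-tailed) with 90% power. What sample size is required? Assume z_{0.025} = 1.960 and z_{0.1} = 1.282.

n = 40

Fisher's z: C = ½·ln((1+r)/(1−r)) = ½·ln(2.9216) = 0.5361.
n = ((z_{α/2} + z_β)/C)² + 3.
(1.960 + 1.282) / 0.5361 = 3.242 / 0.5361 = 6.047.
n = 6.047² + 3 = 36.57 + 3 = 39.6.
Round up.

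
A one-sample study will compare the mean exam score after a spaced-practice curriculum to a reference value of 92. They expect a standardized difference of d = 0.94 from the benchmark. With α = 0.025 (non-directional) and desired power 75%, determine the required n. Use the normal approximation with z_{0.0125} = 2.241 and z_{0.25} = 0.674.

For a one-sample test: n = ((z_{α/2} + z_β) / d)².
z_{α/2} + z_β = 2.241 + 0.674 = 2.915.
n = (2.915 / 0.94)² = 3.101² = 9.62.
Round up.

n = 10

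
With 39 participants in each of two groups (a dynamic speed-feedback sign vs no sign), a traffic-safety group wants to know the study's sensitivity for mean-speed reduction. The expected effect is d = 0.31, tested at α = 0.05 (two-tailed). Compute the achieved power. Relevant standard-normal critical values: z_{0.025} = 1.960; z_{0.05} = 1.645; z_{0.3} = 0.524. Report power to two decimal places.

power ≈ 0.28

For two equal groups, power = Φ(d·√(n/2) − z_{α/2}).
d·√(n/2) = 0.31 × √(39/2) = 0.31 × 4.416 = 1.369.
z_β = 1.369 − 1.960 = -0.591.
Power = Φ(-0.591) = 0.277.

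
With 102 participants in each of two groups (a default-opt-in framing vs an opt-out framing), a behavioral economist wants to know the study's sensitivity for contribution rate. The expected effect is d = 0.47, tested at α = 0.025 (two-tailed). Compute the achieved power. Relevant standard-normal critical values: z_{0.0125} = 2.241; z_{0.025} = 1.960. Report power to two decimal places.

power ≈ 0.87

For two equal groups, power = Φ(d·√(n/2) − z_{α/2}).
d·√(n/2) = 0.47 × √(102/2) = 0.47 × 7.141 = 3.356.
z_β = 3.356 − 2.241 = 1.115.
Power = Φ(1.115) = 0.868.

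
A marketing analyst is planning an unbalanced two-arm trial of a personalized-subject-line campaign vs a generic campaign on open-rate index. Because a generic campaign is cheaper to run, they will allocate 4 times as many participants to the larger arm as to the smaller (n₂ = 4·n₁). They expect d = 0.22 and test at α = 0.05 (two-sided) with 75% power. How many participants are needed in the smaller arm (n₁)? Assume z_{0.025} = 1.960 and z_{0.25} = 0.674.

With allocation ratio k = n₂/n₁ = 4, Var(x̄₁−x̄₂) = σ²(1/n₁ + 1/(k·n₁)) = σ²·(k+1)/(k·n₁).
So n₁ = (1 + 1/k)·((z_{α/2} + z_β)/d)² = 1.250 × (2.634/0.22)².
n₁ = 1.250 × 143.35 = 179.2.
Round up: n₁ = 180, giving n₂ = 4 × 180 = 720.

n₁ = 180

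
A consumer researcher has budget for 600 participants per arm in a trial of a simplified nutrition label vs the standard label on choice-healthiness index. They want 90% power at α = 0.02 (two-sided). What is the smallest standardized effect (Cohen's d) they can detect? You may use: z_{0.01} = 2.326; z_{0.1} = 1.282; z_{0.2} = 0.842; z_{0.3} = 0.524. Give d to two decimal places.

d_min ≈ 0.21

For two independent groups of n = 600 each: d_min = (z_{α/2} + z_β)·√(2/n).
z-sum = 2.326 + 1.282 = 3.608.
d_min = 3.608 × √(2/600) = 3.608 × 0.0577 = 0.208.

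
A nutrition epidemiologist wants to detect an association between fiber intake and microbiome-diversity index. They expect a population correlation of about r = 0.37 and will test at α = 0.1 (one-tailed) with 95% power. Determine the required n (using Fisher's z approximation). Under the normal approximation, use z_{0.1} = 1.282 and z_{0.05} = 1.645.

n = 60

Fisher's z: C = ½·ln((1+r)/(1−r)) = ½·ln(2.1746) = 0.3884.
n = ((z_{α} + z_β)/C)² + 3.
(1.282 + 1.645) / 0.3884 = 2.927 / 0.3884 = 7.536.
n = 7.536² + 3 = 56.79 + 3 = 59.8.
Round up.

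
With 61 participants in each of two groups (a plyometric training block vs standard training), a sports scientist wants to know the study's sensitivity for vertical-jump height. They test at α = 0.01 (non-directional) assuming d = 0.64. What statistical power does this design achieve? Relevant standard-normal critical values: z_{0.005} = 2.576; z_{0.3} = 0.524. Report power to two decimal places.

For two equal groups, power = Φ(d·√(n/2) − z_{α/2}).
d·√(n/2) = 0.64 × √(61/2) = 0.64 × 5.523 = 3.535.
z_β = 3.535 − 2.576 = 0.959.
Power = Φ(0.959) = 0.831.

power ≈ 0.83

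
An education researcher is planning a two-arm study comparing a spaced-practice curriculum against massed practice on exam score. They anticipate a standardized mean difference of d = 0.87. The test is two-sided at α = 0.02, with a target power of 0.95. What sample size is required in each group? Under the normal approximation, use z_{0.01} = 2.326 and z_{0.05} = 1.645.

For two independent groups with equal n: n = 2·((z_{α/2} + z_β) / d)².
z_{α/2} + z_β = 2.326 + 1.645 = 3.971.
n = 2 × (3.971 / 0.87)² = 2 × 4.564² = 2 × 20.83 = 41.7.
Round up to the next whole participant.

n = 42 per group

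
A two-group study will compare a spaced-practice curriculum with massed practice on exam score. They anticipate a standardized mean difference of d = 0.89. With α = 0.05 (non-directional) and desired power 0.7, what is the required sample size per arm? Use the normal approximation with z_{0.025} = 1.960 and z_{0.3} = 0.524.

n = 16 per group

For two independent groups with equal n: n = 2·((z_{α/2} + z_β) / d)².
z_{α/2} + z_β = 1.960 + 0.524 = 2.484.
n = 2 × (2.484 / 0.89)² = 2 × 2.791² = 2 × 7.79 = 15.6.
Round up to the next whole participant.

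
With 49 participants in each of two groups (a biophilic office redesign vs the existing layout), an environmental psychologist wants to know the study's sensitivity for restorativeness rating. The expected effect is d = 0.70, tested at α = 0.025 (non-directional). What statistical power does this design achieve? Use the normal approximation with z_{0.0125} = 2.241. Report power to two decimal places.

For two equal groups, power = Φ(d·√(n/2) − z_{α/2}).
d·√(n/2) = 0.70 × √(49/2) = 0.70 × 4.950 = 3.465.
z_β = 3.465 − 2.241 = 1.224.
Power = Φ(1.224) = 0.889.

power ≈ 0.89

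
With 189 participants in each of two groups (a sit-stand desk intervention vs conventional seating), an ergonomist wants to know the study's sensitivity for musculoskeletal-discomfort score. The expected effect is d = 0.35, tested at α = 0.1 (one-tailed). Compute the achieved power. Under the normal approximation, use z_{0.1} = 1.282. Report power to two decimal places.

power ≈ 0.98

For two equal groups, power = Φ(d·√(n/2) − z_{α}).
d·√(n/2) = 0.35 × √(189/2) = 0.35 × 9.721 = 3.402.
z_β = 3.402 − 1.282 = 2.120.
Power = Φ(2.120) = 0.983.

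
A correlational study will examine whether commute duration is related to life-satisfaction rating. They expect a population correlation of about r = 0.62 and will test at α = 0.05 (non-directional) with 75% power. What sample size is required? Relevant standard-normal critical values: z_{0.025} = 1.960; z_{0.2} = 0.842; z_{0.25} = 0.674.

n = 17

Fisher's z: C = ½·ln((1+r)/(1−r)) = ½·ln(4.2632) = 0.7250.
n = ((z_{α/2} + z_β)/C)² + 3.
(1.960 + 0.674) / 0.7250 = 2.634 / 0.7250 = 3.633.
n = 3.633² + 3 = 13.20 + 3 = 16.2.
Round up.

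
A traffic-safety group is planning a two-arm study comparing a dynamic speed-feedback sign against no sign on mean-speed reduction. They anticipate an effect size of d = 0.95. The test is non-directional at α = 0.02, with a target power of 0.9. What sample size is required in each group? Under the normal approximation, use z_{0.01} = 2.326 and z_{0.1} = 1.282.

For two independent groups with equal n: n = 2·((z_{α/2} + z_β) / d)².
z_{α/2} + z_β = 2.326 + 1.282 = 3.608.
n = 2 × (3.608 / 0.95)² = 2 × 3.798² = 2 × 14.42 = 28.8.
Round up to the next whole participant.

n = 29 per group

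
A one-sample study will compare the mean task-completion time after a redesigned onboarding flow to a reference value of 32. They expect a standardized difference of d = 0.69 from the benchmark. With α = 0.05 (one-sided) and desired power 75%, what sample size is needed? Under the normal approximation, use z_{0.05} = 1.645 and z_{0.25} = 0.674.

n = 12

For a one-sample test: n = ((z_{α} + z_β) / d)².
z_{α} + z_β = 1.645 + 0.674 = 2.319.
n = (2.319 / 0.69)² = 3.361² = 11.30.
Round up.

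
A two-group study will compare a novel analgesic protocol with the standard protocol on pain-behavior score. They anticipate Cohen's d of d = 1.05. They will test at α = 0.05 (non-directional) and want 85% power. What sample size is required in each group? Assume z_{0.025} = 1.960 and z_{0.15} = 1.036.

n = 17 per group

For two independent groups with equal n: n = 2·((z_{α/2} + z_β) / d)².
z_{α/2} + z_β = 1.960 + 1.036 = 2.996.
n = 2 × (2.996 / 1.05)² = 2 × 2.853² = 2 × 8.14 = 16.3.
Round up to the next whole participant.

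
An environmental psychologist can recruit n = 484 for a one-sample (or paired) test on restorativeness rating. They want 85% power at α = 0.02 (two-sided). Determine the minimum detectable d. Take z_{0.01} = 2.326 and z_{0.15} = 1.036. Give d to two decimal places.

For a single sample (or paired design) of n = 484: d_min = (z_{α/2} + z_β)/√n.
z-sum = 2.326 + 1.036 = 3.362.
d_min = 3.362 / √484 = 3.362 / 22.000 = 0.153.

d_min ≈ 0.15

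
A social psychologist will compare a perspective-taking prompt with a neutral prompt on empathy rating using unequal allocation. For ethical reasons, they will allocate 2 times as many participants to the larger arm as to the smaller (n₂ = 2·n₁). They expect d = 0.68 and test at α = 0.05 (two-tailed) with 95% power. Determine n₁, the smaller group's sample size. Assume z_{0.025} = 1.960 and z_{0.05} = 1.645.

With allocation ratio k = n₂/n₁ = 2, Var(x̄₁−x̄₂) = σ²(1/n₁ + 1/(k·n₁)) = σ²·(k+1)/(k·n₁).
So n₁ = (1 + 1/k)·((z_{α/2} + z_β)/d)² = 1.500 × (3.605/0.68)².
n₁ = 1.500 × 28.11 = 42.2.
Round up: n₁ = 43, giving n₂ = 2 × 43 = 86.

n₁ = 43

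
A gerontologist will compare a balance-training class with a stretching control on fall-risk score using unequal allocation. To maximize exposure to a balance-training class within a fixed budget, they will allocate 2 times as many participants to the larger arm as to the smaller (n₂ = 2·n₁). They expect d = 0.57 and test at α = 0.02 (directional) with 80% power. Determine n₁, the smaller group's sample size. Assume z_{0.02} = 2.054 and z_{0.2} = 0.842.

With allocation ratio k = n₂/n₁ = 2, Var(x̄₁−x̄₂) = σ²(1/n₁ + 1/(k·n₁)) = σ²·(k+1)/(k·n₁).
So n₁ = (1 + 1/k)·((z_{α} + z_β)/d)² = 1.500 × (2.896/0.57)².
n₁ = 1.500 × 25.81 = 38.7.
Round up: n₁ = 39, giving n₂ = 2 × 39 = 78.

n₁ = 39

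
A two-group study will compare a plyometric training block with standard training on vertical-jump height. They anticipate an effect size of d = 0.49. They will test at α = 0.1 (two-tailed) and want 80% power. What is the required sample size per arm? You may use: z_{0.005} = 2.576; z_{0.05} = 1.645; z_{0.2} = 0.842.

For two independent groups with equal n: n = 2·((z_{α/2} + z_β) / d)².
z_{α/2} + z_β = 1.645 + 0.842 = 2.487.
n = 2 × (2.487 / 0.49)² = 2 × 5.076² = 2 × 25.76 = 51.5.
Round up to the next whole participant.

n = 52 per group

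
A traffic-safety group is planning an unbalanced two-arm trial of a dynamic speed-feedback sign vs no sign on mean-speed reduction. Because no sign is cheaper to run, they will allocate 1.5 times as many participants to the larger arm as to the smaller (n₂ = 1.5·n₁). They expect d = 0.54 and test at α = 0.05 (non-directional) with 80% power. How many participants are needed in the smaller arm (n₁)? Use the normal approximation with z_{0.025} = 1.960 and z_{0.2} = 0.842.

With allocation ratio k = n₂/n₁ = 1.5, Var(x̄₁−x̄₂) = σ²(1/n₁ + 1/(k·n₁)) = σ²·(k+1)/(k·n₁).
So n₁ = (1 + 1/k)·((z_{α/2} + z_β)/d)² = 1.667 × (2.802/0.54)².
n₁ = 1.667 × 26.92 = 44.9.
Round up: n₁ = 45, giving n₂ = ⌈1.5 × 45⌉ = ⌈67.5⌉ = 68.

n₁ = 45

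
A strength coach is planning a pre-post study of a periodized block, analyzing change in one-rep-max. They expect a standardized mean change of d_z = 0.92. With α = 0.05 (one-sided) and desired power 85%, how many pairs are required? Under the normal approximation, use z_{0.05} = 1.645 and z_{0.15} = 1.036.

n = 9 pairs

For a paired (one-sample on differences) test: n = ((z_{α} + z_β) / d)².
z_{α} + z_β = 1.645 + 1.036 = 2.681.
n = (2.681 / 0.92)² = 2.914² = 8.49.
Round up.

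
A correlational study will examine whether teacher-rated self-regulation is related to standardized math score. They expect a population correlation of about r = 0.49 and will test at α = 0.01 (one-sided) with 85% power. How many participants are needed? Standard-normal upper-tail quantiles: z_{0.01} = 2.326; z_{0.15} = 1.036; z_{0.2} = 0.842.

Fisher's z: C = ½·ln((1+r)/(1−r)) = ½·ln(2.9216) = 0.5361.
n = ((z_{α} + z_β)/C)² + 3.
(2.326 + 1.036) / 0.5361 = 3.362 / 0.5361 = 6.271.
n = 6.271² + 3 = 39.33 + 3 = 42.3.
Round up.

n = 43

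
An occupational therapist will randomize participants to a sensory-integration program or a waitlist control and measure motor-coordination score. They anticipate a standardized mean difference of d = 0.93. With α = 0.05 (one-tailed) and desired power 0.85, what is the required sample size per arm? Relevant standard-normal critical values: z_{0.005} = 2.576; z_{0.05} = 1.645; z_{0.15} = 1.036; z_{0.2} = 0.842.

For two independent groups with equal n: n = 2·((z_{α} + z_β) / d)².
z_{α} + z_β = 1.645 + 1.036 = 2.681.
n = 2 × (2.681 / 0.93)² = 2 × 2.883² = 2 × 8.31 = 16.6.
Round up to the next whole participant.

n = 17 per group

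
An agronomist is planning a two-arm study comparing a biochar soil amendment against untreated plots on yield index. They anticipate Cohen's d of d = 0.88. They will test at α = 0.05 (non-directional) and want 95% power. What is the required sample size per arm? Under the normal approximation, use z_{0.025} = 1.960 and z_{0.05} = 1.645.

For two independent groups with equal n: n = 2·((z_{α/2} + z_β) / d)².
z_{α/2} + z_β = 1.960 + 1.645 = 3.605.
n = 2 × (3.605 / 0.88)² = 2 × 4.097² = 2 × 16.78 = 33.6.
Round up to the next whole participant.

n = 34 per group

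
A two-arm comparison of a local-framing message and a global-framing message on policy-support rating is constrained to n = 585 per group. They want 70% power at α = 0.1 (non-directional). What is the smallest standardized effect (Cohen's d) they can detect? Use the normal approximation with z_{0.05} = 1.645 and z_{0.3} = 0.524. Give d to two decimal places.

For two independent groups of n = 585 each: d_min = (z_{α/2} + z_β)·√(2/n).
z-sum = 1.645 + 0.524 = 2.169.
d_min = 2.169 × √(2/585) = 2.169 × 0.0585 = 0.127.

d_min ≈ 0.13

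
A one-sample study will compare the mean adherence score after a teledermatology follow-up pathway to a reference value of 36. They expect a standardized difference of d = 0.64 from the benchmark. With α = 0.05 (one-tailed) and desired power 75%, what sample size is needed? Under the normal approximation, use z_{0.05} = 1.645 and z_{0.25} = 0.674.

For a one-sample test: n = ((z_{α} + z_β) / d)².
z_{α} + z_β = 1.645 + 0.674 = 2.319.
n = (2.319 / 0.64)² = 3.623² = 13.13.
Round up.

n = 14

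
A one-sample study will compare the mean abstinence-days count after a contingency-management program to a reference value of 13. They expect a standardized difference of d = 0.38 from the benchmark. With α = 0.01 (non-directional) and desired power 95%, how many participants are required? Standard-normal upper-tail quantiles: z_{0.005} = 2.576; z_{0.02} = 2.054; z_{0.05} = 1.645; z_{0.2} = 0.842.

For a one-sample test: n = ((z_{α/2} + z_β) / d)².
z_{α/2} + z_β = 2.576 + 1.645 = 4.221.
n = (4.221 / 0.38)² = 11.108² = 123.39.
Round up.

n = 124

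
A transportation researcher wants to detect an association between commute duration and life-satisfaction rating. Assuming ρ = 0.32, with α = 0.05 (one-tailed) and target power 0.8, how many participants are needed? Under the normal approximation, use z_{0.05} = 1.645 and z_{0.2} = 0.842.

n = 60

Fisher's z: C = ½·ln((1+r)/(1−r)) = ½·ln(1.9412) = 0.3316.
n = ((z_{α} + z_β)/C)² + 3.
(1.645 + 0.842) / 0.3316 = 2.487 / 0.3316 = 7.500.
n = 7.500² + 3 = 56.25 + 3 = 59.2.
Round up.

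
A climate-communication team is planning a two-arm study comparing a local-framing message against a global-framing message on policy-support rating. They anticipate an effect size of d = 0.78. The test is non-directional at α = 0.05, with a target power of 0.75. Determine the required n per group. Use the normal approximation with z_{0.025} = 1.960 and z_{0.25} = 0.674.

n = 23 per group

For two independent groups with equal n: n = 2·((z_{α/2} + z_β) / d)².
z_{α/2} + z_β = 1.960 + 0.674 = 2.634.
n = 2 × (2.634 / 0.78)² = 2 × 3.377² = 2 × 11.40 = 22.8.
Round up to the next whole participant.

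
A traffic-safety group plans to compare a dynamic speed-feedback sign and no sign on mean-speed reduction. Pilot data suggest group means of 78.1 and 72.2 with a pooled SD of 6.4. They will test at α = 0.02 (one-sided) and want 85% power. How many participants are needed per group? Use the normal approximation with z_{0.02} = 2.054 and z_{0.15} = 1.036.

n = 23 per group

Cohen's d = |M₁ − M₂| / SD_pooled = |78.1 − 72.2| / 6.4 = 5.9 / 6.4 = 0.922.
For two independent groups with equal n: n = 2·((z_{α} + z_β) / d)².
z_{α} + z_β = 2.054 + 1.036 = 3.090.
n = 2 × (3.090 / 0.922)² = 2 × 3.351² = 2 × 11.23 = 22.5.
Round up to the next whole participant.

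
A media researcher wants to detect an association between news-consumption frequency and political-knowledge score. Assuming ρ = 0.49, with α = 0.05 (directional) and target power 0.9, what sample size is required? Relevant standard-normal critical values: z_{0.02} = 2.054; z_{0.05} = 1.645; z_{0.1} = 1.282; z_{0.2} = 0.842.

n = 33

Fisher's z: C = ½·ln((1+r)/(1−r)) = ½·ln(2.9216) = 0.5361.
n = ((z_{α} + z_β)/C)² + 3.
(1.645 + 1.282) / 0.5361 = 2.927 / 0.5361 = 5.460.
n = 5.460² + 3 = 29.81 + 3 = 32.8.
Round up.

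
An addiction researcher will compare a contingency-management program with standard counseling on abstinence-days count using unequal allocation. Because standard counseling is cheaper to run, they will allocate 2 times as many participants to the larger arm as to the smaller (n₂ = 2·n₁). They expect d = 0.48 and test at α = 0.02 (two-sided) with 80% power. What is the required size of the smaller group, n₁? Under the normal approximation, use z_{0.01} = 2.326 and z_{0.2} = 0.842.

With allocation ratio k = n₂/n₁ = 2, Var(x̄₁−x̄₂) = σ²(1/n₁ + 1/(k·n₁)) = σ²·(k+1)/(k·n₁).
So n₁ = (1 + 1/k)·((z_{α/2} + z_β)/d)² = 1.500 × (3.168/0.48)².
n₁ = 1.500 × 43.56 = 65.3.
Round up: n₁ = 66, giving n₂ = 2 × 66 = 132.

n₁ = 66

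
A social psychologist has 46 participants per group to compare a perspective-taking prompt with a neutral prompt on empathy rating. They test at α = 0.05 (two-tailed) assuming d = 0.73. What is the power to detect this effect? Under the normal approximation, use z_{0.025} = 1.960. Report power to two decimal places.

power ≈ 0.94

For two equal groups, power = Φ(d·√(n/2) − z_{α/2}).
d·√(n/2) = 0.73 × √(46/2) = 0.73 × 4.796 = 3.501.
z_β = 3.501 − 1.960 = 1.541.
Power = Φ(1.541) = 0.938.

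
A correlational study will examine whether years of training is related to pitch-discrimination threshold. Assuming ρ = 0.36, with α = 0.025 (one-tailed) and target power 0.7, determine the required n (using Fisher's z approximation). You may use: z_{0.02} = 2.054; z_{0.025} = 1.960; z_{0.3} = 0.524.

n = 47

Fisher's z: C = ½·ln((1+r)/(1−r)) = ½·ln(2.1250) = 0.3769.
n = ((z_{α} + z_β)/C)² + 3.
(1.960 + 0.524) / 0.3769 = 2.484 / 0.3769 = 6.591.
n = 6.591² + 3 = 43.44 + 3 = 46.4.
Round up.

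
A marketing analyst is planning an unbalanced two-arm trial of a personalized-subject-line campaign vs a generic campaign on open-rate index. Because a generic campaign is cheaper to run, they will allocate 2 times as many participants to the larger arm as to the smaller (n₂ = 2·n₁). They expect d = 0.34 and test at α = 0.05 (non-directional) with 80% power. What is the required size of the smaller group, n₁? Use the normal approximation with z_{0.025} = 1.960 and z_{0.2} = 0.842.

n₁ = 102

With allocation ratio k = n₂/n₁ = 2, Var(x̄₁−x̄₂) = σ²(1/n₁ + 1/(k·n₁)) = σ²·(k+1)/(k·n₁).
So n₁ = (1 + 1/k)·((z_{α/2} + z_β)/d)² = 1.500 × (2.802/0.34)².
n₁ = 1.500 × 67.92 = 101.9.
Round up: n₁ = 102, giving n₂ = 2 × 102 = 204.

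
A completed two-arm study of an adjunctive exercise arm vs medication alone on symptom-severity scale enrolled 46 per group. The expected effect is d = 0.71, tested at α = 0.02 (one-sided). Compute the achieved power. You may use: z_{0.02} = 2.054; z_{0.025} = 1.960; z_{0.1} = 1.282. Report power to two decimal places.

For two equal groups, power = Φ(d·√(n/2) − z_{α}).
d·√(n/2) = 0.71 × √(46/2) = 0.71 × 4.796 = 3.405.
z_β = 3.405 − 2.054 = 1.351.
Power = Φ(1.351) = 0.912.

power ≈ 0.91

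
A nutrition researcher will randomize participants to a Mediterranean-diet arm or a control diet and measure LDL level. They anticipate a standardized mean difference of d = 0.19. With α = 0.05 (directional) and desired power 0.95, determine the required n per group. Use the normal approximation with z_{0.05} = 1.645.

n = 600 per group

For two independent groups with equal n: n = 2·((z_{α} + z_β) / d)².
z_{α} + z_β = 1.645 + 1.645 = 3.290.
n = 2 × (3.290 / 0.19)² = 2 × 17.316² = 2 × 299.84 = 599.7.
Round up to the next whole participant.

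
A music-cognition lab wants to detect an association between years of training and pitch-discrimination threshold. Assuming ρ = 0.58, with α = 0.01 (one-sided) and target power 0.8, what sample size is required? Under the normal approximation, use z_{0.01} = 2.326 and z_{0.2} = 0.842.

n = 26

Fisher's z: C = ½·ln((1+r)/(1−r)) = ½·ln(3.7619) = 0.6625.
n = ((z_{α} + z_β)/C)² + 3.
(2.326 + 0.842) / 0.6625 = 3.168 / 0.6625 = 4.782.
n = 4.782² + 3 = 22.87 + 3 = 25.9.
Round up.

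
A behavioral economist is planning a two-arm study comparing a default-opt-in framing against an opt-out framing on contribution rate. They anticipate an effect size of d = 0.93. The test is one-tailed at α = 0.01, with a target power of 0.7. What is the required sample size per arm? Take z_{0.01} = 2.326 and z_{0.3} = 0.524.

n = 19 per group

For two independent groups with equal n: n = 2·((z_{α} + z_β) / d)².
z_{α} + z_β = 2.326 + 0.524 = 2.850.
n = 2 × (2.850 / 0.93)² = 2 × 3.065² = 2 × 9.39 = 18.8.
Round up to the next whole participant.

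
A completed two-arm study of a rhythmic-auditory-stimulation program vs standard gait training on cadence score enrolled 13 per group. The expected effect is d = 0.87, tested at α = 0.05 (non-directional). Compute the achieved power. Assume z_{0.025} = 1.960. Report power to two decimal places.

For two equal groups, power = Φ(d·√(n/2) − z_{α/2}).
d·√(n/2) = 0.87 × √(13/2) = 0.87 × 2.550 = 2.218.
z_β = 2.218 − 1.960 = 0.258.
Power = Φ(0.258) = 0.602.

power ≈ 0.60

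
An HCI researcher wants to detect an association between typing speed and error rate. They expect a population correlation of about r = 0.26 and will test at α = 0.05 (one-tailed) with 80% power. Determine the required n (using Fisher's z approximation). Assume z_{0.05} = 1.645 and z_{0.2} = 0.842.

n = 91

Fisher's z: C = ½·ln((1+r)/(1−r)) = ½·ln(1.7027) = 0.2661.
n = ((z_{α} + z_β)/C)² + 3.
(1.645 + 0.842) / 0.2661 = 2.487 / 0.2661 = 9.346.
n = 9.346² + 3 = 87.35 + 3 = 90.3.
Round up.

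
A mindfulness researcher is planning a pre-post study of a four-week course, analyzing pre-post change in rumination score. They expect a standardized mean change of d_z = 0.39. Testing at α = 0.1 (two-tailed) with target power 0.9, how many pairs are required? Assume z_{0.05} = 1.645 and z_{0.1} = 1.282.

n = 57 pairs

For a paired (one-sample on differences) test: n = ((z_{α/2} + z_β) / d)².
z_{α/2} + z_β = 1.645 + 1.282 = 2.927.
n = (2.927 / 0.39)² = 7.505² = 56.33.
Round up.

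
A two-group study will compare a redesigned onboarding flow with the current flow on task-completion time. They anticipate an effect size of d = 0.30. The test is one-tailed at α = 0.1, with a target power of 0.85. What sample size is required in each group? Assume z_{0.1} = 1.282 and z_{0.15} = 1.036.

For two independent groups with equal n: n = 2·((z_{α} + z_β) / d)².
z_{α} + z_β = 1.282 + 1.036 = 2.318.
n = 2 × (2.318 / 0.30)² = 2 × 7.727² = 2 × 59.70 = 119.4.
Round up to the next whole participant.

n = 120 per group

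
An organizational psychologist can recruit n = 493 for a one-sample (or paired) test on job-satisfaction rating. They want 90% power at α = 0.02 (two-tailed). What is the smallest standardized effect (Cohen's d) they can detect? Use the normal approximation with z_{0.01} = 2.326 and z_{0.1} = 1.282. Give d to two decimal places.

d_min ≈ 0.16

For a single sample (or paired design) of n = 493: d_min = (z_{α/2} + z_β)/√n.
z-sum = 2.326 + 1.282 = 3.608.
d_min = 3.608 / √493 = 3.608 / 22.204 = 0.162.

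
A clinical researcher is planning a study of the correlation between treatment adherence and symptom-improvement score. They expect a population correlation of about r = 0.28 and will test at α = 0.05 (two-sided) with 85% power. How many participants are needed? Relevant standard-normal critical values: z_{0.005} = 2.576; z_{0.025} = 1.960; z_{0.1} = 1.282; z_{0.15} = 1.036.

n = 112

Fisher's z: C = ½·ln((1+r)/(1−r)) = ½·ln(1.7778) = 0.2877.
n = ((z_{α/2} + z_β)/C)² + 3.
(1.960 + 1.036) / 0.2877 = 2.996 / 0.2877 = 10.414.
n = 10.414² + 3 = 108.44 + 3 = 111.4.
Round up.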